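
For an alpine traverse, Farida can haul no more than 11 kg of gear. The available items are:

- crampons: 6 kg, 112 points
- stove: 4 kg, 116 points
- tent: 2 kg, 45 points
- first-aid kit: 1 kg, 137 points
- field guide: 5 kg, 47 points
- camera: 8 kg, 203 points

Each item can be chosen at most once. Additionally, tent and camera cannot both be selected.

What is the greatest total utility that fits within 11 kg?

365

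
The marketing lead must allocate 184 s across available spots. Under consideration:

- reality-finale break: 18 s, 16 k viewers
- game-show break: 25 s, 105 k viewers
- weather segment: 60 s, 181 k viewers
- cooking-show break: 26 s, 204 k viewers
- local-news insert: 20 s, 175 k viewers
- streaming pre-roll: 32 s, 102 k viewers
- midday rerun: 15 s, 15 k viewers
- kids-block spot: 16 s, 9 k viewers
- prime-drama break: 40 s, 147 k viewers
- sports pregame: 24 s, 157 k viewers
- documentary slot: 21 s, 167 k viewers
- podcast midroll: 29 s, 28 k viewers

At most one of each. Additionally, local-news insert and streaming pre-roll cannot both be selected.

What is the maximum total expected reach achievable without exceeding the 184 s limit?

989

Ranking by ratio (expected reach/s): local-news insert 8.75, documentary slot 7.95, cooking-show break 7.85, sports pregame 6.54.
Taking the top-ratio spots first gives game-show break + cooking-show break + local-news insert + midday rerun + prime-drama break + sports pregame + documentary slot for 970 (171 s).
The 55 s tied up in midday rerun and prime-drama break is better spent on weather segment — total rises to 989 (176 s).
The closest alternative, reality-finale break + game-show break + cooking-show break + local-news insert + prime-drama break + sports pregame + documentary slot, reaches only 971.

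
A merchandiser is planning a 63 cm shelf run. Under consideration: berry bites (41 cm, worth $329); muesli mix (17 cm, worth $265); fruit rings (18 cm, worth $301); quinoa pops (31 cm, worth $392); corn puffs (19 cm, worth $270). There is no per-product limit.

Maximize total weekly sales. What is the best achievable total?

903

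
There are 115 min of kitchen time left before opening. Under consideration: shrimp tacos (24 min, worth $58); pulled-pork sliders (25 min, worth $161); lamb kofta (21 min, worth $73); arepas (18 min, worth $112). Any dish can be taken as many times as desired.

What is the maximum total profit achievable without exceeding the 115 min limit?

721

Taking the top-ratio dishes first gives 4×pulled-pork sliders for 644 (100 min).
The 75 min tied up in 3×pulled-pork sliders is better spent on 5×arepas — total rises to 721 (115 min).
Nothing else within 115 min beats 721.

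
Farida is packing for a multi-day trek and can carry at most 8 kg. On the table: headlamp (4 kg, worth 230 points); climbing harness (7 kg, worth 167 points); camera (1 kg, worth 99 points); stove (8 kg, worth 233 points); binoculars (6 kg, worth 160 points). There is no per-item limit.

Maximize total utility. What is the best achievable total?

792

8×camera uses 8 of the 8 kg and totals 792.
Nothing else within 8 kg beats 792.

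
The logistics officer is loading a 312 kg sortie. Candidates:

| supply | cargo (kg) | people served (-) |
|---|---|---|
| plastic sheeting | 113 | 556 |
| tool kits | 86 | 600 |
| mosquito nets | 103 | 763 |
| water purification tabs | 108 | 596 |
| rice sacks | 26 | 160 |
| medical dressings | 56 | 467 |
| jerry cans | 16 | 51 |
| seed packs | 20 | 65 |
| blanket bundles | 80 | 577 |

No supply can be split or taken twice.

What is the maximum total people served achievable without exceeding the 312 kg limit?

2151

Ranking by ratio (people served/kg): medical dressings 8.34, mosquito nets 7.41, blanket bundles 7.21.
Filling by ratio: mosquito nets + rice sacks + medical dressings + jerry cans + seed packs + blanket bundles for 2083, with 11 kg left unused.
Dropping medical dressings and seed packs frees 76 kg; slotting in tool kits (86 kg) lifts the total to 2151 at 311 kg.
Runner-up tool kits + mosquito nets + rice sacks + medical dressings + jerry cans + seed packs tops out at 2106.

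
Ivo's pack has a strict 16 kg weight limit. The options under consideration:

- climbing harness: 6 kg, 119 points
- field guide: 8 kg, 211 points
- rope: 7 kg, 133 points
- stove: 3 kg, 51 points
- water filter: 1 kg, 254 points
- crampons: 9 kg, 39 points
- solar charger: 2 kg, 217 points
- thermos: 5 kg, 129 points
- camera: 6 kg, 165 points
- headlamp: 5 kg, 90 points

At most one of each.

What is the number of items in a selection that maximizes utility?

Optimal total is 811.
One optimal bundle: field guide + water filter + solar charger + thermos (16 kg).
Any selection reaching 811 contains exactly 4 items.

4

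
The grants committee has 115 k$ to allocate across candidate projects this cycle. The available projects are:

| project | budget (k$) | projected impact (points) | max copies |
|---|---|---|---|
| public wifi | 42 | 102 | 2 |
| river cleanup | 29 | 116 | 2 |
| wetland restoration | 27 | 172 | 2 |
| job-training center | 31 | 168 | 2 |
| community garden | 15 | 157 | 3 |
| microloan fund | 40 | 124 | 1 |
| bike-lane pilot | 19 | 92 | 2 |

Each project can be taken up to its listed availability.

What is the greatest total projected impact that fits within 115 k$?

A density-first pass picks 2×wetland restoration + 3×community garden — 815 at 99 k$.
Dropping wetland restoration frees 27 k$; slotting in 2×bike-lane pilot (38 k$) lifts the total to 827 at 110 k$.
Every other selection either busts 115 k$ or exceeds an availability limit or fails to beat 827.

827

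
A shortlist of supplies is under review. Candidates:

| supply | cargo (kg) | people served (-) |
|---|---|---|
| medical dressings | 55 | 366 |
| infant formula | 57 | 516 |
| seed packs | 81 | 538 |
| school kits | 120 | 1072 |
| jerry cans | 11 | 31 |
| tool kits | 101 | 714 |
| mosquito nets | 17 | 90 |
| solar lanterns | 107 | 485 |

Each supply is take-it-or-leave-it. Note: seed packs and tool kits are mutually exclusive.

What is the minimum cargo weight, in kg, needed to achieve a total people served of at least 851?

112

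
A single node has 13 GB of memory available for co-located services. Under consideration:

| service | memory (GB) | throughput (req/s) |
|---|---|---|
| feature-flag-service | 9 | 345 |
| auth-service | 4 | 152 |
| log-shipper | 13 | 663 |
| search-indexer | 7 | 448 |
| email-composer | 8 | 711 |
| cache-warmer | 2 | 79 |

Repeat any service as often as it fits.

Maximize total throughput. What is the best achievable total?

By throughput per GB: email-composer 88.88, search-indexer 64.00, log-shipper 51.00, cache-warmer 39.50 lead.
Taking email-composer + 2×cache-warmer: 12 GB used, 869 in throughput.

869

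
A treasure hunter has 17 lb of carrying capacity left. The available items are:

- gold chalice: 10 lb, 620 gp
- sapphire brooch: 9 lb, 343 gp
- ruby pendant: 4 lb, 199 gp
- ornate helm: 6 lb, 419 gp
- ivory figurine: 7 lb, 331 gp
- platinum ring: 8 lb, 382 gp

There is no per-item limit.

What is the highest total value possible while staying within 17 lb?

1039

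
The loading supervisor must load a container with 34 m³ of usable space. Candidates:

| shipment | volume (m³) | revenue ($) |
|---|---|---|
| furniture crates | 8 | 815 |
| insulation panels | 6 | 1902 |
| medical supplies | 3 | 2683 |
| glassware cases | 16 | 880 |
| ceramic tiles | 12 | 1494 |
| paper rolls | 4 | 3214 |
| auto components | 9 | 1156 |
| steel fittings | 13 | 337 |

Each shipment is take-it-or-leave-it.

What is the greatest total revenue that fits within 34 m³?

The ratio ordering already packs tightly: insulation panels + medical supplies + ceramic tiles + paper rolls + auto components, 34 m³, 10449.
Next best is furniture crates + insulation panels + medical supplies + ceramic tiles + paper rolls at 10108 (33 m³) — short by 341.

10449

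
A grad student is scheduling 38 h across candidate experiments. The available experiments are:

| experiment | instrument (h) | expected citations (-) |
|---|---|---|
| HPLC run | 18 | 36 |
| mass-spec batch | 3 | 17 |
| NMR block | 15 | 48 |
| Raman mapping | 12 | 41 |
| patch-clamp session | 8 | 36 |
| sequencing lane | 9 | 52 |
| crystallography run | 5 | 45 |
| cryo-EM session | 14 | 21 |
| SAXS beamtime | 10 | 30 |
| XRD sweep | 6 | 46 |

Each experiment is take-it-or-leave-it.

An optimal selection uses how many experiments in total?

5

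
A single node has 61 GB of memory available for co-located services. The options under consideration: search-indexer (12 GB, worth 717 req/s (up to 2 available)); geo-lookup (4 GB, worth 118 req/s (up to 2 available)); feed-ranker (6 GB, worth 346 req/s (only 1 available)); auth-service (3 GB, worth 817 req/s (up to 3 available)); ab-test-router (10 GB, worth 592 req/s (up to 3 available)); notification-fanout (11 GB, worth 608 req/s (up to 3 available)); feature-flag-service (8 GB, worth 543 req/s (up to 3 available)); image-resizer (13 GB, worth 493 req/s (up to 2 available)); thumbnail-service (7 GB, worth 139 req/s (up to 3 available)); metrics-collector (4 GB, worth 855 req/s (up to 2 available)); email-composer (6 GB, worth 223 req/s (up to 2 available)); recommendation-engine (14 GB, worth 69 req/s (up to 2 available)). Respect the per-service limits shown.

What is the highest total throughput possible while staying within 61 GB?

Filling by ratio: search-indexer + feed-ranker + 3×auth-service + 3×feature-flag-service + 2×metrics-collector for 6853, with 2 GB left unused.
The 18 GB tied up in search-indexer and feed-ranker is better spent on 2×ab-test-router — total rises to 6974 (61 GB).
Nothing else within 61 GB beats 6974.

6974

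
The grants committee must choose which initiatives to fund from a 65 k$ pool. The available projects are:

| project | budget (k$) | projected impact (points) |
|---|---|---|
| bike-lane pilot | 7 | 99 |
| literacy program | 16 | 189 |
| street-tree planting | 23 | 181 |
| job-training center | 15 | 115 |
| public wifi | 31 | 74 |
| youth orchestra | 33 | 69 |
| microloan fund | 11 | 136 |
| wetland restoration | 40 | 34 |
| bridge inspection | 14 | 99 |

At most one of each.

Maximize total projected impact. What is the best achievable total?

638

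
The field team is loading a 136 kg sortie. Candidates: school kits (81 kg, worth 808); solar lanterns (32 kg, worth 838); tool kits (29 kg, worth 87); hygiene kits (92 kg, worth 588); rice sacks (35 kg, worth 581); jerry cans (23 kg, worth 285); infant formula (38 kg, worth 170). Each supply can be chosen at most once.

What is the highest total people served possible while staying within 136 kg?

Greedy by ratio would take solar lanterns + rice sacks + jerry cans + infant formula: 128 kg used, total 1874.
Replace rice sacks and infant formula with school kits: the trade gains 57 net, giving 1931 at 136 kg.

1931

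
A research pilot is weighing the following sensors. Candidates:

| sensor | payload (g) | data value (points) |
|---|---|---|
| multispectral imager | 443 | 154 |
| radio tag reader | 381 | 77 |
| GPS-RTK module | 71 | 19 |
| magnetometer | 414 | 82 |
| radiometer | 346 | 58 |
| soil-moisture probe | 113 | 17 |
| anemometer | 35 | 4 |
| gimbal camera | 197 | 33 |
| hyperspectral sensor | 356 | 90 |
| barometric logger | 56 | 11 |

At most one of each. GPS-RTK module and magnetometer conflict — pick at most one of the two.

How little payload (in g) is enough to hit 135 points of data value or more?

443

Need the lightest bundle worth ≥ 135.
multispectral imager: 154 data value at 443 g.
Below 443 g the best achievable stays under 135.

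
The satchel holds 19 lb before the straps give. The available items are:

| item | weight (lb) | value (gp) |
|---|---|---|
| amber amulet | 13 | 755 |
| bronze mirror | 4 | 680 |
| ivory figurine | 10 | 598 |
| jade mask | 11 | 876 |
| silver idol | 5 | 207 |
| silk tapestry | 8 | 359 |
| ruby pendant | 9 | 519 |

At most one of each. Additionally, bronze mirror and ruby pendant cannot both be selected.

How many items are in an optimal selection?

Best achievable value is 1556.
bronze mirror + jade mask hits 1556 at 15 lb.
Every optimal selection uses 2 items.

2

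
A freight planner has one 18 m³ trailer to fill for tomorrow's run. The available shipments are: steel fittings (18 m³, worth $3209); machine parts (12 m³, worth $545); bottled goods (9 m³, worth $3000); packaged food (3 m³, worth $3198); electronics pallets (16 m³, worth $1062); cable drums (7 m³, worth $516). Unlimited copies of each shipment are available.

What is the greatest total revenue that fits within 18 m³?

19188

Density check — packaged food 1066.00, bottled goods 333.33, steel fittings 178.28, cable drums 73.71 are the best per m³.
Taking 6×packaged food: 18 m³ used, 19188 in revenue.
That's the maximum — no swap from here does better than 19188.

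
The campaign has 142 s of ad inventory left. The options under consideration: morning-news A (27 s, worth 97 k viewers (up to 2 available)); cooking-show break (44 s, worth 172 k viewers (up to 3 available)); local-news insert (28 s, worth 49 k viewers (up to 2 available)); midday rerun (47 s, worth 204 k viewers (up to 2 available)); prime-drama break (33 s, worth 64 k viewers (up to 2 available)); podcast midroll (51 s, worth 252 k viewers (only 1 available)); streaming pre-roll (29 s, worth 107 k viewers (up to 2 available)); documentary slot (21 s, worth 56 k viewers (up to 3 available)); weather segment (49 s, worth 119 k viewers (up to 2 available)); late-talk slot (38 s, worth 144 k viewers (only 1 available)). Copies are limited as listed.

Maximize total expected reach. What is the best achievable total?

Cooking-show break + midday rerun + podcast midroll uses 142 of the 142 s and totals 628.
That's the maximum — no swap from here does better than 628.

628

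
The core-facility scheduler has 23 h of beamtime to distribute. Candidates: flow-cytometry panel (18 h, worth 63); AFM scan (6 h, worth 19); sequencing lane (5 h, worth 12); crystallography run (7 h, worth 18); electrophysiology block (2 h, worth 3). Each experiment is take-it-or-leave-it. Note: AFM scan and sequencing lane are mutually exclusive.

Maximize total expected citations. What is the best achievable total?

The ratio ordering already packs tightly: flow-cytometry panel + sequencing lane, 23 h, 75.

75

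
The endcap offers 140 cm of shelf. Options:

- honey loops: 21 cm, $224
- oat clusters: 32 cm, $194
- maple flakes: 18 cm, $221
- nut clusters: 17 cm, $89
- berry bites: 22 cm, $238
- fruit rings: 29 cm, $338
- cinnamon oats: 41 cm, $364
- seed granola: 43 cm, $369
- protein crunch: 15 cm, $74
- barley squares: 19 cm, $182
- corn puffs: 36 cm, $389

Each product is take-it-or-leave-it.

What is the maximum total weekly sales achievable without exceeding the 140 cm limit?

Filling by ratio: honey loops + maple flakes + berry bites + fruit rings + corn puffs for 1410, with 14 cm left unused.
The 22 cm tied up in berry bites is better spent on nut clusters + barley squares — total rises to 1443 (140 cm).
Next best is maple flakes + berry bites + fruit rings + protein crunch + barley squares + corn puffs at 1442 (139 cm) — short by 1.

1443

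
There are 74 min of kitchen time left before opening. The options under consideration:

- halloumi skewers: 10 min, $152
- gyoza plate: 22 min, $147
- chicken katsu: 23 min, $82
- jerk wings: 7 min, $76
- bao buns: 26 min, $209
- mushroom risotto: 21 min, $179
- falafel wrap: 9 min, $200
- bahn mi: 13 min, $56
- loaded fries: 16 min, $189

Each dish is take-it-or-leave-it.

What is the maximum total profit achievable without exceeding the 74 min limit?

826

By profit per min: falafel wrap 22.22, halloumi skewers 15.20, loaded fries 11.81 lead.
Taking the top-ratio dishes first gives halloumi skewers + jerk wings + mushroom risotto + falafel wrap + loaded fries for 796 (63 min).
The 21 min tied up in mushroom risotto is better spent on bao buns — total rises to 826 (68 min).
That's the maximum — no swap from here does better than 826.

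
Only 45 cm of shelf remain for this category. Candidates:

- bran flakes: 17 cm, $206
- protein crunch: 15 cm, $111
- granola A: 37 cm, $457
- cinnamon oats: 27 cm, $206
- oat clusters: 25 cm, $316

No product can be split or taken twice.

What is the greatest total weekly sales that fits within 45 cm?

522

Ranking by ratio (weekly sales/cm): oat clusters 12.64, granola A 12.35, bran flakes 12.12.
Bran flakes + oat clusters uses 42 of the 45 cm and totals 522.
The spare 3 cm is too small for any remaining product, and no exchange beats 522.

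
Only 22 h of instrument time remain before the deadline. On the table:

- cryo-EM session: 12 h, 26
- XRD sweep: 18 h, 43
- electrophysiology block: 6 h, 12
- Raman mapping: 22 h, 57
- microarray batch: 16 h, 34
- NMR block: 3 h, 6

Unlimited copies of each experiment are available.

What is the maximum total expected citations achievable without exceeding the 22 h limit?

Density check — Raman mapping 2.59, XRD sweep 2.39, cryo-EM session 2.17 are the best per h.
Raman mapping uses 22 of the 22 h and totals 57.
No other feasible combination exceeds 57.

57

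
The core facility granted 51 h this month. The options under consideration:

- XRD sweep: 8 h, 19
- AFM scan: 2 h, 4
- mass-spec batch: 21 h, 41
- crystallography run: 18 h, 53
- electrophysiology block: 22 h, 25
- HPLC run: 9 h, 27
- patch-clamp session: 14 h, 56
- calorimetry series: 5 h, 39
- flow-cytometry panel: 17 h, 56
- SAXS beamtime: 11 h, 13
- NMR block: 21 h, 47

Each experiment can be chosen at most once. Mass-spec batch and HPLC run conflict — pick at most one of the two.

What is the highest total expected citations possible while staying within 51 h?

182

By expected citations per h: calorimetry series 7.80, patch-clamp session 4.00, flow-cytometry panel 3.29, HPLC run 3.00 lead.
Best packing: AFM scan + HPLC run + patch-clamp session + calorimetry series + flow-cytometry panel — 47 h, 182 total.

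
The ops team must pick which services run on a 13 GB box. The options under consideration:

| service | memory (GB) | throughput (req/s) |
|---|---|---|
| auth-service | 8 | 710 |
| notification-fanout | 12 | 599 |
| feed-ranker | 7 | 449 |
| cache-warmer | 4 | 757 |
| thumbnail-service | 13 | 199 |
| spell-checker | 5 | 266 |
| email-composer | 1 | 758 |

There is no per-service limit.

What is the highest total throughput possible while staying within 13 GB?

9854

Density check — email-composer 758.00, cache-warmer 189.25, auth-service 88.75 are the best per GB.
The ratio ordering already packs tightly: 13×email-composer, 13 GB, 9854.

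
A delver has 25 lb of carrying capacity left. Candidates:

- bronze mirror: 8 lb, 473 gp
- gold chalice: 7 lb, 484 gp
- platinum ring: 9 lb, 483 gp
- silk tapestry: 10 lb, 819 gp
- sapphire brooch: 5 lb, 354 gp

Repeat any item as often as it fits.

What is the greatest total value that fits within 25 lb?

The ratio ordering already packs tightly: 2×silk tapestry + sapphire brooch, 25 lb, 1992.

1992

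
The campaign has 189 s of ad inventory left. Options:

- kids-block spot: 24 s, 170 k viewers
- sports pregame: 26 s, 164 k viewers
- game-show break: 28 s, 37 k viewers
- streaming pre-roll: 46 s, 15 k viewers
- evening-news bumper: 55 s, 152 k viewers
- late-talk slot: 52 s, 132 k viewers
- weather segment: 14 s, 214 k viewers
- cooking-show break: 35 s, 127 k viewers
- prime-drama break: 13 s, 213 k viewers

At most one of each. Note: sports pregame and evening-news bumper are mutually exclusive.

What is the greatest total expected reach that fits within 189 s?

1020

Taking kids-block spot + sports pregame + late-talk slot + weather segment + cooking-show break + prime-drama break: 164 s used, 1020 in expected reach.
The closest alternative, kids-block spot + sports pregame + game-show break + streaming pre-roll + weather segment + cooking-show break + prime-drama break, reaches only 940.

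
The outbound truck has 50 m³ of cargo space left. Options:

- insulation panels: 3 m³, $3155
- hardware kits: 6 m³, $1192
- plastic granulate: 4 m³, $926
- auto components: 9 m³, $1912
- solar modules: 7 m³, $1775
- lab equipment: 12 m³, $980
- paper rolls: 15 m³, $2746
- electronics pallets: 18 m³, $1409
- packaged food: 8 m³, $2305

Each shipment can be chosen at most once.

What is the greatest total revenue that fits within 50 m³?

13085

A density-first pass picks insulation panels + hardware kits + plastic granulate + auto components + solar modules + lab equipment + packaged food — 12245 at 49 m³.
The 16 m³ tied up in plastic granulate and lab equipment is better spent on paper rolls — total rises to 13085 (48 m³).
That's the maximum — no swap from here does better than 13085.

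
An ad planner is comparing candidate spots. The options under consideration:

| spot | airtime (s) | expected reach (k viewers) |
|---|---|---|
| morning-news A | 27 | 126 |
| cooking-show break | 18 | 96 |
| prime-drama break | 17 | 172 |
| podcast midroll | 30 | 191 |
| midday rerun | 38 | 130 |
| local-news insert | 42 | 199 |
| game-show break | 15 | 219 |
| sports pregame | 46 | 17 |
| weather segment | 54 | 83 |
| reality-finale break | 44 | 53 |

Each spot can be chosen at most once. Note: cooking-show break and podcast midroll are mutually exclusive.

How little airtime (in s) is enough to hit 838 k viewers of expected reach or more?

127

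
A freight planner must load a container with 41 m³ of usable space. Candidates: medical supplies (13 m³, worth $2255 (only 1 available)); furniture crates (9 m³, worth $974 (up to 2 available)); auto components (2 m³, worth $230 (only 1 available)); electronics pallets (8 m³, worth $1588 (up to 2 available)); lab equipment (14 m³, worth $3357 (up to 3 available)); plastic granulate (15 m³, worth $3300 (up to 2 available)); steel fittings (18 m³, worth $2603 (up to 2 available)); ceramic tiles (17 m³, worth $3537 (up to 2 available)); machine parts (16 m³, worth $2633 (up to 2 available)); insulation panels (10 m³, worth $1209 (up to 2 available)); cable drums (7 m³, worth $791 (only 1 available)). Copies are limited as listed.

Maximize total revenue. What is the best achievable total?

Taking the top-ratio shipments first gives auto components + electronics pallets + 2×lab equipment for 8532 (38 m³).
The 10 m³ tied up in auto components and electronics pallets is better spent on medical supplies — total rises to 8969 (41 m³).
That's the maximum — no swap from here does better than 8969.

8969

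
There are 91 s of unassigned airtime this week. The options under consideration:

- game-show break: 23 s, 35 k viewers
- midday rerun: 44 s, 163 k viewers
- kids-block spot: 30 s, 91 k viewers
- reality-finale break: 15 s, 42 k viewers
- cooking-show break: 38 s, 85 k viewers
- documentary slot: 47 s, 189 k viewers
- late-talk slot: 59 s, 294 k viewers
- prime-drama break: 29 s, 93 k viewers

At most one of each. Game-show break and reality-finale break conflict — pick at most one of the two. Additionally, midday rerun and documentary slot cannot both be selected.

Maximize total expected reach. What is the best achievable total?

387

Taking late-talk slot + prime-drama break: 88 s used, 387 in expected reach.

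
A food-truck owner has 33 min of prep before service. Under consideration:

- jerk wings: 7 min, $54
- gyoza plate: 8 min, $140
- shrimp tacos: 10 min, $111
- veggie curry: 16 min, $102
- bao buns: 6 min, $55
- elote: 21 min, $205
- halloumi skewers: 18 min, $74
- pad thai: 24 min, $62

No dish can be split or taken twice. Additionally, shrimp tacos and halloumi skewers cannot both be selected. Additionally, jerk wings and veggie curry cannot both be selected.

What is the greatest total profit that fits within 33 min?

Jerk wings + gyoza plate + shrimp tacos + bao buns uses 31 of the 33 min and totals 360.

360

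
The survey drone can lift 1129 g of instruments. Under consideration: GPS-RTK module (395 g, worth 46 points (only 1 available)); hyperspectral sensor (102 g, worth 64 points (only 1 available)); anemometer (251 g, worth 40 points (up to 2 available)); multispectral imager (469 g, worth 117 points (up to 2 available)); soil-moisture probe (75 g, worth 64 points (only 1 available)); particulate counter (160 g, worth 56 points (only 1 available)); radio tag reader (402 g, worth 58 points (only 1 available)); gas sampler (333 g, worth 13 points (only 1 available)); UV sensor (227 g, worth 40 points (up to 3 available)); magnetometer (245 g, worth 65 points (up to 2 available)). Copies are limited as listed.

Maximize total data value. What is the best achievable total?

366

By data value per g: soil-moisture probe 0.85, hyperspectral sensor 0.63, particulate counter 0.35, magnetometer 0.27 lead.
Taking the top-ratio sensors first gives hyperspectral sensor + soil-moisture probe + particulate counter + UV sensor + 2×magnetometer for 354 (1054 g).
The 472 g tied up in UV sensor and magnetometer is better spent on multispectral imager — total rises to 366 (1051 g).
The spare 78 g is too small for any remaining sensor, and no exchange beats 366.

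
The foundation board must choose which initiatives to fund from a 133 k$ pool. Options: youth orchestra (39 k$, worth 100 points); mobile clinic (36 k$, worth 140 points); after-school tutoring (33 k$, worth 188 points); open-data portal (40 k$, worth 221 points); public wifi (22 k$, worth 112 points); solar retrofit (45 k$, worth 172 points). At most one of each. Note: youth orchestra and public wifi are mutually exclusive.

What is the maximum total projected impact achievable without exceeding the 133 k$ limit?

661

Ranking by ratio (projected impact/k$): after-school tutoring 5.70, open-data portal 5.53, public wifi 5.09.
The ratio ordering already packs tightly: mobile clinic + after-school tutoring + open-data portal + public wifi, 131 k$, 661.
That's the maximum — no feasible swap from here does better than 661.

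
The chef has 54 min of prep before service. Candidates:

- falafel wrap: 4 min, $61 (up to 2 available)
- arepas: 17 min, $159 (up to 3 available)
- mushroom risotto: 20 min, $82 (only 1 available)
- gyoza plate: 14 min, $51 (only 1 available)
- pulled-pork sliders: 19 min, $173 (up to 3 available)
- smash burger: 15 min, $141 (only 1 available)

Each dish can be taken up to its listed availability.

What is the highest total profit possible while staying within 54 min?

520

A density-first pass picks 2×falafel wrap + arepas + gyoza plate + smash burger — 473 at 54 min.
The 18 min tied up in falafel wrap and gyoza plate is better spent on arepas — total rises to 520 (53 min).
That's the maximum — no swap from here does better than 520.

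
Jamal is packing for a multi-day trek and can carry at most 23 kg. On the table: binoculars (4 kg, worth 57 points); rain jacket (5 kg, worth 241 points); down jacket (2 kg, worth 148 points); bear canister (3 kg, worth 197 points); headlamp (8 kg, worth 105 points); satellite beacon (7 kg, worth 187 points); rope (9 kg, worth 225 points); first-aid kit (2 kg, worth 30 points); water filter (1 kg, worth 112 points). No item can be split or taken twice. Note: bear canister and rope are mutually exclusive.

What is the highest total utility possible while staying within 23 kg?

942

Density check — water filter 112.00, down jacket 74.00, bear canister 65.67 are the best per kg.
Greedy by ratio would take rain jacket + down jacket + bear canister + satellite beacon + first-aid kit + water filter: 20 kg used, total 915.
The 2 kg tied up in first-aid kit is better spent on binoculars — total rises to 942 (22 kg).
Every other selection either busts 23 kg or breaks a pairing rule or fails to beat 942.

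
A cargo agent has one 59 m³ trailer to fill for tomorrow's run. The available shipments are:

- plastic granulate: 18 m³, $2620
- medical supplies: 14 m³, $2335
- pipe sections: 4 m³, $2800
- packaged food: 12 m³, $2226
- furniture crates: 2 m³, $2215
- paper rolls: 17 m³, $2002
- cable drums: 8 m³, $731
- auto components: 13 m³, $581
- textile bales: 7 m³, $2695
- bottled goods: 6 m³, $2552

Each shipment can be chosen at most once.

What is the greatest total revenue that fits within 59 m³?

15948

Taking the top-ratio shipments first gives medical supplies + pipe sections + packaged food + furniture crates + cable drums + textile bales + bottled goods for 15554 (53 m³).
Replace packaged food with plastic granulate: the trade gains 394 net, giving 15948 at 59 m³.
No other feasible combination exceeds 15948.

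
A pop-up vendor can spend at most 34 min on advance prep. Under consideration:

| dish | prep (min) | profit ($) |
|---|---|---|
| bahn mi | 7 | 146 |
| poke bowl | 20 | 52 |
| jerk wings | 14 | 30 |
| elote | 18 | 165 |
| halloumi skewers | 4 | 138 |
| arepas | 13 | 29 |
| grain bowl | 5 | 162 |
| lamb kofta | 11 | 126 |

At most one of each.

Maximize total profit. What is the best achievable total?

The ratio heuristic lands on bahn mi + halloumi skewers + grain bowl + lamb kofta (572) but leaves 7 min idle.
Replace lamb kofta with elote: the trade gains 39 net, giving 611 at 34 min.

611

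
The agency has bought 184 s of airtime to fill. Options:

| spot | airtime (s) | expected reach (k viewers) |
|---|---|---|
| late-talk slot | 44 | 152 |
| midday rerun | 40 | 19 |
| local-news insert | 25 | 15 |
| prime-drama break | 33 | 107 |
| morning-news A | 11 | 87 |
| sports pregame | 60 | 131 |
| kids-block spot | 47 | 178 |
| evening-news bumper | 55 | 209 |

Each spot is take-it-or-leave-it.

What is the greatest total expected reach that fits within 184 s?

646

Taking the top-ratio spots first gives late-talk slot + local-news insert + morning-news A + kids-block spot + evening-news bumper for 641 (182 s).
Dropping local-news insert and morning-news A frees 36 s; slotting in prime-drama break (33 s) lifts the total to 646 at 179 s.
Next best is late-talk slot + local-news insert + morning-news A + kids-block spot + evening-news bumper at 641 (182 s) — short by 5.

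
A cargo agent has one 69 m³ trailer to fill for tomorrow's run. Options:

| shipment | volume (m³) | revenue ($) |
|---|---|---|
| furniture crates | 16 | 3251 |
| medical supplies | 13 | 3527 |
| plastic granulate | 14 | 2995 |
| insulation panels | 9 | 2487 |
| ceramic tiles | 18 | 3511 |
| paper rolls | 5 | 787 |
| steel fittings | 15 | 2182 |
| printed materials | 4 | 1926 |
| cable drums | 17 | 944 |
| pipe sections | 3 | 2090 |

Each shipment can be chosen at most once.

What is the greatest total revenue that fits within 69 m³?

Ranking by ratio (revenue/m³): pipe sections 696.67, printed materials 481.50, insulation panels 276.33, medical supplies 271.31.
Filling by ratio: furniture crates + medical supplies + plastic granulate + insulation panels + paper rolls + printed materials + pipe sections for 17063, with 5 m³ left unused.
The 14 m³ tied up in plastic granulate is better spent on ceramic tiles — total rises to 17579 (68 m³).
The closest alternative, medical supplies + plastic granulate + insulation panels + ceramic tiles + paper rolls + printed materials + pipe sections, reaches only 17323.

17579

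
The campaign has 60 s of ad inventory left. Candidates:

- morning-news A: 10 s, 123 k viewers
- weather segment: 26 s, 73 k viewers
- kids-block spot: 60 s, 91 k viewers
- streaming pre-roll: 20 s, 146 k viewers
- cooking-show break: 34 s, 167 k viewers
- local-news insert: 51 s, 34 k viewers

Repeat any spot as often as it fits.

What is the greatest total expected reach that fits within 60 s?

Best packing: 6×morning-news A — 60 s, 738 total.
That's the maximum — no swap from here does better than 738.

738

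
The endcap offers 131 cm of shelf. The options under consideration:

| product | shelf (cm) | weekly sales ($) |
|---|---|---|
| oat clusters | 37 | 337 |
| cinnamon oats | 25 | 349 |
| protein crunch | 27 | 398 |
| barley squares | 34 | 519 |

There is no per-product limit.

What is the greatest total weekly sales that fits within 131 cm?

The ratio ordering already packs tightly: protein crunch + 3×barley squares, 129 cm, 1955.

1955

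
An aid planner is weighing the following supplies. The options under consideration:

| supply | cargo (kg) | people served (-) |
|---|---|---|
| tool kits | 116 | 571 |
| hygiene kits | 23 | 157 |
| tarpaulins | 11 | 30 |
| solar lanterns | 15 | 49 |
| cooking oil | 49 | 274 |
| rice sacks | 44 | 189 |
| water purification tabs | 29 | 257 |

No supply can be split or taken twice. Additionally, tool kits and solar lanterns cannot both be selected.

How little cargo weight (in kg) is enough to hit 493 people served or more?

Need the lightest bundle worth ≥ 493.
hygiene kits + tarpaulins + solar lanterns + water purification tabs reaches 493 using 78 kg.
Below 78 kg the best achievable stays under 493.

78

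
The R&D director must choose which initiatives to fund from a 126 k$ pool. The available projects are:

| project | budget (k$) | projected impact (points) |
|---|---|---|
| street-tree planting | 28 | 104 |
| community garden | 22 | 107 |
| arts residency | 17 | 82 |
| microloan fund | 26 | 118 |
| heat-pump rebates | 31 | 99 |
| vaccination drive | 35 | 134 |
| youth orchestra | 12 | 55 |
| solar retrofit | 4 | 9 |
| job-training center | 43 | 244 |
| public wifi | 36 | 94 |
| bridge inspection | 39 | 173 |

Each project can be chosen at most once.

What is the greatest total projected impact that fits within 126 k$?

Greedy by ratio would take community garden + arts residency + microloan fund + youth orchestra + solar retrofit + job-training center: 124 k$ used, total 615.
The 38 k$ tied up in community garden and youth orchestra and solar retrofit is better spent on bridge inspection — total rises to 617 (125 k$).

617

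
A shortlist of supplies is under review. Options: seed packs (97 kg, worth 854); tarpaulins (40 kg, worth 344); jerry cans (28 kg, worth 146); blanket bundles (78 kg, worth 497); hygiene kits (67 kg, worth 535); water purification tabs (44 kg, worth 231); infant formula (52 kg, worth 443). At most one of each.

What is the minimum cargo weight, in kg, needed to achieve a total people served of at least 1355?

Look for the lowest-cargo combination reaching 1355.
seed packs + hygiene kits: 1389 people served at 164 kg.
Any bundle with less than 164 kg falls short of 1355.

164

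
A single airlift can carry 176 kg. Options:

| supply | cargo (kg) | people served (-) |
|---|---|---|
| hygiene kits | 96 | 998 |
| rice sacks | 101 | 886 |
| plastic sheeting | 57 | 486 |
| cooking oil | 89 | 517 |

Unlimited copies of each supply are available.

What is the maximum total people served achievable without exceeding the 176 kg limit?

1484

The ratio ordering already packs tightly: hygiene kits + plastic sheeting, 153 kg, 1484.
That's the maximum — no swap from here does better than 1484.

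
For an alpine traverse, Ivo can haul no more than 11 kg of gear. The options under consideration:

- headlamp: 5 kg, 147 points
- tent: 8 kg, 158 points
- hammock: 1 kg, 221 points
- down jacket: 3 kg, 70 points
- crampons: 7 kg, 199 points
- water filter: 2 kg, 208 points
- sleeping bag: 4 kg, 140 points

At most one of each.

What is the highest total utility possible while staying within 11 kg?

646

Ranking by ratio (utility/kg): hammock 221.00, water filter 104.00, sleeping bag 35.00.
Filling by ratio: hammock + down jacket + water filter + sleeping bag for 639, with 1 kg left unused.
The 4 kg tied up in sleeping bag is better spent on headlamp — total rises to 646 (11 kg).
That's the maximum — no swap from here does better than 646.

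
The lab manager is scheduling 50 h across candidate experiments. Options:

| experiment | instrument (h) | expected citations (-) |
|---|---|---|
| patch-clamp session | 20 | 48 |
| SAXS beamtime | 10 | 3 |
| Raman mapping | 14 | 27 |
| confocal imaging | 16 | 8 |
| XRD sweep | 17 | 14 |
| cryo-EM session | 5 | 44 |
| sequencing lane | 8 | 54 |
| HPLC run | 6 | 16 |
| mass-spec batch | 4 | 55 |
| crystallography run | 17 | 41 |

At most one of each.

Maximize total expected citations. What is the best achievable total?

221

Greedy by ratio would take SAXS beamtime + cryo-EM session + sequencing lane + HPLC run + mass-spec batch + crystallography run: 50 h used, total 213.
Replace SAXS beamtime and HPLC run with Raman mapping: the trade gains 8 net, giving 221 at 48 h.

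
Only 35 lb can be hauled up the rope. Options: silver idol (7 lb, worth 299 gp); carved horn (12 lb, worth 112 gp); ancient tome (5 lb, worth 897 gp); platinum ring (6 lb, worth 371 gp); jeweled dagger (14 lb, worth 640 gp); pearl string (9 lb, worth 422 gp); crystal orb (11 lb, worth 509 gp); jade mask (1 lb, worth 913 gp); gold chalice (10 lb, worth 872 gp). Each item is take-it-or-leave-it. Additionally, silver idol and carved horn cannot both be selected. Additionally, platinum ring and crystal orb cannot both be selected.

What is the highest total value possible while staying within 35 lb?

Ranking by ratio (value/lb): jade mask 913.00, ancient tome 179.40, gold chalice 87.20, platinum ring 61.83.
The ratio heuristic lands on ancient tome + platinum ring + pearl string + jade mask + gold chalice (3475) but leaves 4 lb idle.
Dropping platinum ring and pearl string frees 15 lb; slotting in silver idol + crystal orb (18 lb) lifts the total to 3490 at 34 lb.
Next best is ancient tome + platinum ring + pearl string + jade mask + gold chalice at 3475 (31 lb) — short by 15.

3490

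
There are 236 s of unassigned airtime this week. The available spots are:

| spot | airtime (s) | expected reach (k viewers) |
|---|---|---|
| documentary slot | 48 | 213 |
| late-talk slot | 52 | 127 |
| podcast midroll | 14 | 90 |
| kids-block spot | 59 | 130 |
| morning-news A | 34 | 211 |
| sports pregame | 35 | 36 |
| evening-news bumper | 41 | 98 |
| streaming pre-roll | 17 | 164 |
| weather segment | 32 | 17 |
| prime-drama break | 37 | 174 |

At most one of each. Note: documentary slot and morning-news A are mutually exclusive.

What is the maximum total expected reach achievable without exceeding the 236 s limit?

900

Late-talk slot + podcast midroll + morning-news A + sports pregame + evening-news bumper + streaming pre-roll + prime-drama break uses 230 of the 236 s and totals 900.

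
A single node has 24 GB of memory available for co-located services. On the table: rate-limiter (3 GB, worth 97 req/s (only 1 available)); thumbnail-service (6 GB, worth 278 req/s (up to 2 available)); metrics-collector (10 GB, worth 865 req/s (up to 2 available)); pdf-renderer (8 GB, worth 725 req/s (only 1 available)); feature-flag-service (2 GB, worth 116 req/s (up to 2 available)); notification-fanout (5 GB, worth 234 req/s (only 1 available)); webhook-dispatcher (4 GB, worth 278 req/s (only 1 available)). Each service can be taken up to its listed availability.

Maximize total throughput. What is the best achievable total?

Density check — pdf-renderer 90.62, metrics-collector 86.50, webhook-dispatcher 69.50, feature-flag-service 58.00 are the best per GB.
Greedy by ratio would take metrics-collector + pdf-renderer + feature-flag-service + webhook-dispatcher: 24 GB used, total 1984.
Dropping pdf-renderer and feature-flag-service frees 10 GB; slotting in metrics-collector (10 GB) lifts the total to 2008 at 24 GB.
Nothing else within 24 GB beats 2008.

2008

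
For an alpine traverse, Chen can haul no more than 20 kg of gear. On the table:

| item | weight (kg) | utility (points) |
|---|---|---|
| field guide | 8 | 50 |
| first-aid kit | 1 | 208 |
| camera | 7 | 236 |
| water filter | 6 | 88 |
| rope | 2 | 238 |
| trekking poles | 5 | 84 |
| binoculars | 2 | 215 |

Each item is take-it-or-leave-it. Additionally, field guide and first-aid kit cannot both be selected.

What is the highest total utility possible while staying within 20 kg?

Ranking by ratio (utility/kg): first-aid kit 208.00, rope 119.00, binoculars 107.50.
Greedy by ratio would take first-aid kit + camera + rope + trekking poles + binoculars: 17 kg used, total 981.
The 5 kg tied up in trekking poles is better spent on water filter — total rises to 985 (18 kg).
The spare 2 kg is too small for any remaining item, and no feasible exchange beats 985.

985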